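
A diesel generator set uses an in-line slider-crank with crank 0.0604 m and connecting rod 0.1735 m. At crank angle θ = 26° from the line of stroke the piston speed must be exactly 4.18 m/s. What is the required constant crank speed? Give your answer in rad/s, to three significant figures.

For an in-line slider-crank, |v_piston| = rω|sinθ|·[1 + r cosθ/√(L² − r² sin²θ)].
With r = 0.0604 m, L = 0.1735 m, θ = 26°: the bracketed kinematic factor |dx/dθ| = 0.034861 m.
ω = v/|dx/dθ| = 4.18/0.034861 = 119.91 rad/s.

120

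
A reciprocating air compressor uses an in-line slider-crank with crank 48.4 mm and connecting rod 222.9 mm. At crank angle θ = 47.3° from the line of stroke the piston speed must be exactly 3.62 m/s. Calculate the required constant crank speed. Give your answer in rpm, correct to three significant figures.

For an in-line slider-crank, |v_piston| = rω|sinθ|·[1 + r cosθ/√(L² − r² sin²θ)].
With r = 0.0484 m, L = 0.2229 m, θ = 47.3°: the bracketed kinematic factor |dx/dθ| = 0.040876 m.
ω = v/|dx/dθ| = 3.62/0.040876 = 88.561 rad/s.
N = 60ω/(2π) = 845.7 rpm.

846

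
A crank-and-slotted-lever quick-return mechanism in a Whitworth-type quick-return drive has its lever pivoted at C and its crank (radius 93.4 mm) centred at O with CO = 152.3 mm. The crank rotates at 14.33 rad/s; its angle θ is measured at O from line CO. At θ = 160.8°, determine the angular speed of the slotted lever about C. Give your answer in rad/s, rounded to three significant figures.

13.4

ω = 14.33 rad/s
Crank pin A relative to C: A = (d + r cosθ, r sinθ); lever angle φ = atan2(r sinθ, d + r cosθ).
Differentiating tanφ: φ̇ = rω(d cosθ + r)/(d² + r² + 2dr cosθ).
d² + r² + 2dr cosθ = |CA|² = 0.00505168 m²;  d cosθ + r = -0.050429 m.
|ω_lever| = |0.0934·14.33·-0.050429| / 0.00505168 = 13.361 rad/s.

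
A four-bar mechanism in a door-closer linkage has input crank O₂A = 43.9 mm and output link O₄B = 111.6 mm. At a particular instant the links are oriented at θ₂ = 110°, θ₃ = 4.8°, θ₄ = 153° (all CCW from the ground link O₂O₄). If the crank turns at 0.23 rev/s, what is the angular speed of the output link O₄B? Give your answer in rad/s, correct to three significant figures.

1.04

ω₂ = 1.445 rad/s (from 0.23 rev/s).
Differentiating the loop-closure r₂e^{iθ₂}+r₃e^{iθ₃}=r₁+r₄e^{iθ₄} gives r₂ω₂e^{iθ₂}+r₃ω₃e^{iθ₃}=r₄ω₄e^{iθ₄}.
Eliminating the other unknown: ω₄ = r₂ω₂ sin(θ₂−θ₃) / [r₄ sin(θ₄−θ₃)].
Numerator sine = +0.96502; denominator sine = +0.52696.
Result = 0.0439·1.445·(+0.96502) / (0.1116·(+0.52696)) = +1.041 rad/s; magnitude 1.041 rad/s.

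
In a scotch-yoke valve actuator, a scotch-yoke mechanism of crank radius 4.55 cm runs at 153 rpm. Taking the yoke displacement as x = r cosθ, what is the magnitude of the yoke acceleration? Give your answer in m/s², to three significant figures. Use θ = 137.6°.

ω = 16.02 rad/s (from 153 rpm).
x = r cosθ ⇒ ẍ = −rω² cosθ (ω constant).
|a| = rω²|cosθ| = 0.0455·(16.02)²·|cos 137.6°| = 8.6253 m/s².

8.63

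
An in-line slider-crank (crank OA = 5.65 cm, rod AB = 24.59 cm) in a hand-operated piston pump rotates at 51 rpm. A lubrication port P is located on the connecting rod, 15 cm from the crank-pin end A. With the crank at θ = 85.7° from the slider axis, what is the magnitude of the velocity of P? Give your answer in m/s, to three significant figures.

ω = 5.341 rad/s.  Crank-pin speed |V_A| = rω = 0.30175 m/s, perpendicular to OA.
Rod angle: sinφ = −(r/L) sinθ ⇒ φ = -13.245°; ω_rod = −rω cosθ/√(L²−r²sin²θ) = -0.094523 rad/s.
V_P = V_A + ω_rod × AP, with AP = 0.15 m along the rod.
Components: V_Px = −rω sinθ − a·ω_rod·sinφ = -0.30415 m/s;  V_Py = rω cosθ + a·ω_rod·cosφ = +0.0088236 m/s.
|V_P| = √(V_Px² + V_Py²) = 0.30428 m/s.

0.304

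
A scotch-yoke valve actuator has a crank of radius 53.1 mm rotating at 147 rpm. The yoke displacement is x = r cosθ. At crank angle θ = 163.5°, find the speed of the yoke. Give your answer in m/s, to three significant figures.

ω = 15.39 rad/s (from 147 rpm).
x = r cosθ ⇒ ẋ = −rω sinθ.
|v| = rω|sinθ| = 0.0531·15.39·|sin 163.5°| = 0.23216 m/s.

0.232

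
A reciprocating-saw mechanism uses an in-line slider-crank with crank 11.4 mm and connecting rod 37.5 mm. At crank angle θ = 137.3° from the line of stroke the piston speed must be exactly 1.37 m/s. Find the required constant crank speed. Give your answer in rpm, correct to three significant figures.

For an in-line slider-crank, |v_piston| = rω|sinθ|·[1 + r cosθ/√(L² − r² sin²θ)].
With r = 0.0114 m, L = 0.0375 m, θ = 137.3°: the bracketed kinematic factor |dx/dθ| = 0.0059659 m.
ω = v/|dx/dθ| = 1.37/0.0059659 = 229.64 rad/s.
N = 60ω/(2π) = 2192.9 rpm.

2190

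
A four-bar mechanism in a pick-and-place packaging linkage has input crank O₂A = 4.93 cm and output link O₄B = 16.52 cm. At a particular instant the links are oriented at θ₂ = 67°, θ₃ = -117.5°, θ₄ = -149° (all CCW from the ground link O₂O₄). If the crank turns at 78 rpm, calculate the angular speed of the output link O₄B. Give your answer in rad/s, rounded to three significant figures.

0.366

ω₂ = 8.168 rad/s (from 78 rpm).
Differentiating the loop-closure r₂e^{iθ₂}+r₃e^{iθ₃}=r₁+r₄e^{iθ₄} gives r₂ω₂e^{iθ₂}+r₃ω₃e^{iθ₃}=r₄ω₄e^{iθ₄}.
Eliminating the other unknown: ω₄ = r₂ω₂ sin(θ₂−θ₃) / [r₄ sin(θ₄−θ₃)].
Numerator sine = -0.07846; denominator sine = -0.52250.
Result = 0.0493·8.168·(-0.07846) / (0.1652·(-0.52250)) = +0.36603 rad/s; magnitude 0.36603 rad/s.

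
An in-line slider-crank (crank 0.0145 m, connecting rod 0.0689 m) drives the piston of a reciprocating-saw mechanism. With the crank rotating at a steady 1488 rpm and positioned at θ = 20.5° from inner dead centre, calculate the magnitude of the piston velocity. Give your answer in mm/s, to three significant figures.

ω = 2π·1488/60 = 155.8 rad/s
For an in-line slider-crank, x = r cosθ + √(L² − r² sin²θ), so v = −rω sinθ·[1 + r cosθ/√(L² − r² sin²θ)].
With r = 0.0145 m, L = 0.0689 m, θ = 20.5°: √(L² − r² sin²θ) = 0.068713 m.
v = −0.0145·155.8·0.35021·[1 + 0.0145·0.93667/0.068713] = -0.94767 m/s.
|v| = 0.94767 m/s = 947.67 mm/s.

948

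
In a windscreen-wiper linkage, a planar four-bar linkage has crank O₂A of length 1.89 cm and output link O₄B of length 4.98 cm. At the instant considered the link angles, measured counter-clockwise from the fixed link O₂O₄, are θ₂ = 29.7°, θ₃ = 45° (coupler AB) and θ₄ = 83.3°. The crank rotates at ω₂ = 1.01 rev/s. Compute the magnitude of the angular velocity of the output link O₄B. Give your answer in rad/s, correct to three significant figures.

ω₂ = 6.346 rad/s (from 1.01 rev/s).
Differentiating the loop-closure r₂e^{iθ₂}+r₃e^{iθ₃}=r₁+r₄e^{iθ₄} gives r₂ω₂e^{iθ₂}+r₃ω₃e^{iθ₃}=r₄ω₄e^{iθ₄}.
Eliminating the other unknown: ω₄ = r₂ω₂ sin(θ₂−θ₃) / [r₄ sin(θ₄−θ₃)].
Numerator sine = -0.26387; denominator sine = +0.61978.
Result = 0.0189·6.346·(-0.26387) / (0.0498·(+0.61978)) = -1.0254 rad/s; magnitude 1.0254 rad/s.

1.03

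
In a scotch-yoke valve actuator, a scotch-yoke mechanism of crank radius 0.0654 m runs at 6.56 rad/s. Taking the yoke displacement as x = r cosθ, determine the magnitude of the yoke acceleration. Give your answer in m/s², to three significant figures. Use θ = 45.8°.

1.96

ω = 6.56 rad/s
x = r cosθ ⇒ ẍ = −rω² cosθ (ω constant).
|a| = rω²|cosθ| = 0.0654·(6.56)²·|cos 45.8°| = 1.9621 m/s².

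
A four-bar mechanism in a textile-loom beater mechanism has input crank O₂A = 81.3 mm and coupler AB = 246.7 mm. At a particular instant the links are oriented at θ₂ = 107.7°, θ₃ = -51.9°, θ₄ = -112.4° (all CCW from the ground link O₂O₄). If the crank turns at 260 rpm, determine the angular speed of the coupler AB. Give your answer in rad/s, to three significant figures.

ω₂ = 27.23 rad/s (from 260 rpm).
Differentiating the loop-closure r₂e^{iθ₂}+r₃e^{iθ₃}=r₁+r₄e^{iθ₄} gives r₂ω₂e^{iθ₂}+r₃ω₃e^{iθ₃}=r₄ω₄e^{iθ₄}.
Eliminating the other unknown: ω₃ = r₂ω₂ sin(θ₄−θ₂) / [r₃ sin(θ₃−θ₄)].
Numerator sine = +0.64412; denominator sine = +0.87036.
Result = 0.0813·27.23·(+0.64412) / (0.2467·(+0.87036)) = +6.6404 rad/s; magnitude 6.6404 rad/s.

6.64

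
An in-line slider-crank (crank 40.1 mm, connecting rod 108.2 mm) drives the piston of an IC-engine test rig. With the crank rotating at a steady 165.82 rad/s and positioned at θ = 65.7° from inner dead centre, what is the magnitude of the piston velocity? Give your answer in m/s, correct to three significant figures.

7.04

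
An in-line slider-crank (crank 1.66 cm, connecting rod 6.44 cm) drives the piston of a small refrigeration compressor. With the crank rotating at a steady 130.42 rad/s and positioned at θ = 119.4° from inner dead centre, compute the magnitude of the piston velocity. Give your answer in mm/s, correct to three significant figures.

ω = 130.4 rad/s
For an in-line slider-crank, x = r cosθ + √(L² − r² sin²θ), so v = −rω sinθ·[1 + r cosθ/√(L² − r² sin²θ)].
With r = 0.0166 m, L = 0.0644 m, θ = 119.4°: √(L² − r² sin²θ) = 0.062755 m.
v = −0.0166·130.4·0.87121·[1 + 0.0166·-0.49090/0.062755] = -1.6412 m/s.
|v| = 1.6412 m/s = 1641.2 mm/s.

1640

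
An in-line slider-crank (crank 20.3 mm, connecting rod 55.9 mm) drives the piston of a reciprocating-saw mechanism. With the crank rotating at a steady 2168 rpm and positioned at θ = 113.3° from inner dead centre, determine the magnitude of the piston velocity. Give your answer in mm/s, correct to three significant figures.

3590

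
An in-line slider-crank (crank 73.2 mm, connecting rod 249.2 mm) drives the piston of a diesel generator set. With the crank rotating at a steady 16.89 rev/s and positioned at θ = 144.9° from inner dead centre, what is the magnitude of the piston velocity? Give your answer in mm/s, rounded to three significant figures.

3380

ω = 2π·16.9 = 106.1 rad/s
For an in-line slider-crank, x = r cosθ + √(L² − r² sin²θ), so v = −rω sinθ·[1 + r cosθ/√(L² − r² sin²θ)].
With r = 0.0732 m, L = 0.2492 m, θ = 144.9°: √(L² − r² sin²θ) = 0.24562 m.
v = −0.0732·106.1·0.57501·[1 + 0.0732·-0.81815/0.24562] = -3.3776 m/s.
|v| = 3.3776 m/s = 3377.6 mm/s.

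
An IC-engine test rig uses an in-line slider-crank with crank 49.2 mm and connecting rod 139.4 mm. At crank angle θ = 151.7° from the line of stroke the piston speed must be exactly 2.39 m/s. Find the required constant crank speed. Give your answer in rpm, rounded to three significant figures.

1430

For an in-line slider-crank, |v_piston| = rω|sinθ|·[1 + r cosθ/√(L² − r² sin²θ)].
With r = 0.0492 m, L = 0.1394 m, θ = 151.7°: the bracketed kinematic factor |dx/dθ| = 0.015973 m.
ω = v/|dx/dθ| = 2.39/0.015973 = 149.63 rad/s.
N = 60ω/(2π) = 1428.8 rpm.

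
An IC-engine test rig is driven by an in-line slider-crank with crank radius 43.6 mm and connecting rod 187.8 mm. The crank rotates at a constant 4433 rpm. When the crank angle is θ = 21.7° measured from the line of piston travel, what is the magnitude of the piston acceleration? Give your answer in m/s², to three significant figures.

10300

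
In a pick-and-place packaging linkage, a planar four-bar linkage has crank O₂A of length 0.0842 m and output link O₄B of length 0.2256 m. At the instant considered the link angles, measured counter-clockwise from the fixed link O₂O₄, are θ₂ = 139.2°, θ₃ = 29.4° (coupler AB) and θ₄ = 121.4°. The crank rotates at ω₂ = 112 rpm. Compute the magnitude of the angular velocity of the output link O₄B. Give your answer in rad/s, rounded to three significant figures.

ω₂ = 11.73 rad/s (from 112 rpm).
Differentiating the loop-closure r₂e^{iθ₂}+r₃e^{iθ₃}=r₁+r₄e^{iθ₄} gives r₂ω₂e^{iθ₂}+r₃ω₃e^{iθ₃}=r₄ω₄e^{iθ₄}.
Eliminating the other unknown: ω₄ = r₂ω₂ sin(θ₂−θ₃) / [r₄ sin(θ₄−θ₃)].
Numerator sine = +0.94088; denominator sine = +0.99939.
Result = 0.0842·11.73·(+0.94088) / (0.2256·(+0.99939)) = +4.1212 rad/s; magnitude 4.1212 rad/s.

4.12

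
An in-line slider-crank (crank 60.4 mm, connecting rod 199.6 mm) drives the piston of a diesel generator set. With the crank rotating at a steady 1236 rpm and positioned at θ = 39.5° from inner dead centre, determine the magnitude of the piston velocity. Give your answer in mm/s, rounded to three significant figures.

ω = 2π·1236/60 = 129.4 rad/s
For an in-line slider-crank, x = r cosθ + √(L² − r² sin²θ), so v = −rω sinθ·[1 + r cosθ/√(L² − r² sin²θ)].
With r = 0.0604 m, L = 0.1996 m, θ = 39.5°: √(L² − r² sin²θ) = 0.19587 m.
v = −0.0604·129.4·0.63608·[1 + 0.0604·0.77162/0.19587] = -6.156 m/s.
|v| = 6.156 m/s = 6156 mm/s.

6160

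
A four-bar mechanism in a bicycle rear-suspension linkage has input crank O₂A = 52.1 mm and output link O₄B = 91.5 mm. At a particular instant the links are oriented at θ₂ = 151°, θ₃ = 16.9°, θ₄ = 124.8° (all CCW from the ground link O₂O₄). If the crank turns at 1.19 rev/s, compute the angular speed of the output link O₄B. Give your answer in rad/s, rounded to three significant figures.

ω₂ = 7.477 rad/s (from 1.19 rev/s).
Differentiating the loop-closure r₂e^{iθ₂}+r₃e^{iθ₃}=r₁+r₄e^{iθ₄} gives r₂ω₂e^{iθ₂}+r₃ω₃e^{iθ₃}=r₄ω₄e^{iθ₄}.
Eliminating the other unknown: ω₄ = r₂ω₂ sin(θ₂−θ₃) / [r₄ sin(θ₄−θ₃)].
Numerator sine = +0.71813; denominator sine = +0.95159.
Result = 0.0521·7.477·(+0.71813) / (0.0915·(+0.95159)) = +3.2129 rad/s; magnitude 3.2129 rad/s.

3.21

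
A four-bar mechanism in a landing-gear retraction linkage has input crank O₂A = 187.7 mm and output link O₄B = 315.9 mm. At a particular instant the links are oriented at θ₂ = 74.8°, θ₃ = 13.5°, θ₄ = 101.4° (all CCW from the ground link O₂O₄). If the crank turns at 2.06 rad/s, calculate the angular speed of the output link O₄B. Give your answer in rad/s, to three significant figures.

ω₂ = 2.06 rad/s
Differentiating the loop-closure r₂e^{iθ₂}+r₃e^{iθ₃}=r₁+r₄e^{iθ₄} gives r₂ω₂e^{iθ₂}+r₃ω₃e^{iθ₃}=r₄ω₄e^{iθ₄}.
Eliminating the other unknown: ω₄ = r₂ω₂ sin(θ₂−θ₃) / [r₄ sin(θ₄−θ₃)].
Numerator sine = +0.87715; denominator sine = +0.99933.
Result = 0.1877·2.06·(+0.87715) / (0.3159·(+0.99933)) = +1.0743 rad/s; magnitude 1.0743 rad/s.

1.07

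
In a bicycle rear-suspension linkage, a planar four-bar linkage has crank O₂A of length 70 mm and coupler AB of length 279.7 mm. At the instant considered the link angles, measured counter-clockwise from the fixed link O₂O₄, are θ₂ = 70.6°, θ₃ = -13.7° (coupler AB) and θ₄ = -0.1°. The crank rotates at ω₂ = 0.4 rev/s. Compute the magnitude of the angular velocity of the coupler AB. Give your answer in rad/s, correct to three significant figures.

2.52

ω₂ = 2.513 rad/s (from 0.4 rev/s).
Differentiating the loop-closure r₂e^{iθ₂}+r₃e^{iθ₃}=r₁+r₄e^{iθ₄} gives r₂ω₂e^{iθ₂}+r₃ω₃e^{iθ₃}=r₄ω₄e^{iθ₄}.
Eliminating the other unknown: ω₃ = r₂ω₂ sin(θ₄−θ₂) / [r₃ sin(θ₃−θ₄)].
Numerator sine = -0.94380; denominator sine = -0.23514.
Result = 0.07·2.513·(-0.94380) / (0.2797·(-0.23514)) = +2.5246 rad/s; magnitude 2.5246 rad/s.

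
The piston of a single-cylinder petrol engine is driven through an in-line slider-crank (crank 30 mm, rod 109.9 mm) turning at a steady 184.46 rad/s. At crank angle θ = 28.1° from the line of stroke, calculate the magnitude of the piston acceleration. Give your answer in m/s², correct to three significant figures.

1060

ω = 184.5 rad/s
x(θ) = r cosθ + √(L² − r² sin²θ); with ω constant, a = ω²·d²x/dθ².
d²x/dθ² = −r cosθ − r²(cos2θ)/√u − r⁴ sin²2θ/(4u^{3/2}),  u = L² − r² sin²θ = 0.0118783 m².
Substituting r = 0.03 m, L = 0.1099 m, θ = 28.1°: d²x/dθ² = -0.031166 m.
a = ω²·d²x/dθ² = (184.5)²·(-0.031166) = -1060.4 m/s²;  |a| = 1060.4 m/s².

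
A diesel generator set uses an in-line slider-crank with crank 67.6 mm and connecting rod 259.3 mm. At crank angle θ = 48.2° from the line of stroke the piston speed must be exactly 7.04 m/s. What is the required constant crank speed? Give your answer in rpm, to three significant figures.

For an in-line slider-crank, |v_piston| = rω|sinθ|·[1 + r cosθ/√(L² − r² sin²θ)].
With r = 0.0676 m, L = 0.2593 m, θ = 48.2°: the bracketed kinematic factor |dx/dθ| = 0.059321 m.
ω = v/|dx/dθ| = 7.04/0.059321 = 118.68 rad/s.
N = 60ω/(2π) = 1133.3 rpm.

1130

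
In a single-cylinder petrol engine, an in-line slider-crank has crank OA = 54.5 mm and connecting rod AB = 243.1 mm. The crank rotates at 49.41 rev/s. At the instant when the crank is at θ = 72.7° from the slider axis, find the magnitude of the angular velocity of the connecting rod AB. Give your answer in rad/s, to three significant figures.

21.2

ω = 310.5 rad/s (converted from 49.41 rev/s).
The rod makes angle φ with the slider axis where L sinφ = r sinθ; differentiating, L cosφ·φ̇ = r ω cosθ.
L cosφ = √(L² − r² sin²θ) = 0.23747 m.
|ω_rod| = r ω |cosθ| / √(L² − r² sin²θ) = 0.0545·310.5·0.29737/0.23747 = 21.188 rad/s.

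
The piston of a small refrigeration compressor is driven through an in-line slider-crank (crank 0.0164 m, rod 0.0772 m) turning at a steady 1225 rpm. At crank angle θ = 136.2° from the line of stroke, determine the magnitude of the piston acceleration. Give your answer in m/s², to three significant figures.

192

ω = 2π·1225/60 = 128.3 rad/s
x(θ) = r cosθ + √(L² − r² sin²θ); with ω constant, a = ω²·d²x/dθ².
d²x/dθ² = −r cosθ − r²(cos2θ)/√u − r⁴ sin²2θ/(4u^{3/2}),  u = L² − r² sin²θ = 0.00583099 m².
Substituting r = 0.0164 m, L = 0.0772 m, θ = 136.2°: d²x/dθ² = +0.011649 m.
a = ω²·d²x/dθ² = (128.3)²·(+0.011649) = +191.7 m/s²;  |a| = 191.7 m/s².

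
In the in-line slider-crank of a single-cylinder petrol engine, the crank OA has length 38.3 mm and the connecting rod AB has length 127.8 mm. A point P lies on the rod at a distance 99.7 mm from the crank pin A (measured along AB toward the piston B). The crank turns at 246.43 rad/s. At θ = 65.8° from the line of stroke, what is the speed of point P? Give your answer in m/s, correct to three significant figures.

9.50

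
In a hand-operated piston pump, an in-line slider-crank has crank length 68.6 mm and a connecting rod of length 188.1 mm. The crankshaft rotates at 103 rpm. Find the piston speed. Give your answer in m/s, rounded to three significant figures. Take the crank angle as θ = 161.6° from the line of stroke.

ω = 2π·103/60 = 10.79 rad/s
For an in-line slider-crank, x = r cosθ + √(L² − r² sin²θ), so v = −rω sinθ·[1 + r cosθ/√(L² − r² sin²θ)].
With r = 0.0686 m, L = 0.1881 m, θ = 161.6°: √(L² − r² sin²θ) = 0.18685 m.
v = −0.0686·10.79·0.31565·[1 + 0.0686·-0.94888/0.18685] = -0.15219 m/s.
|v| = 0.15219 m/s.

0.152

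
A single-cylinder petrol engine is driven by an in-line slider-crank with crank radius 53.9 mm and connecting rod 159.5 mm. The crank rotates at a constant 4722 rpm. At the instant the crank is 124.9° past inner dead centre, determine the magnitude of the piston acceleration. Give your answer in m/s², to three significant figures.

ω = 2π·4722/60 = 494.5 rad/s
x(θ) = r cosθ + √(L² − r² sin²θ); with ω constant, a = ω²·d²x/dθ².
d²x/dθ² = −r cosθ − r²(cos2θ)/√u − r⁴ sin²2θ/(4u^{3/2}),  u = L² − r² sin²θ = 0.0234861 m².
Substituting r = 0.0539 m, L = 0.1595 m, θ = 124.9°: d²x/dθ² = +0.036868 m.
a = ω²·d²x/dθ² = (494.5)²·(+0.036868) = +9014.9 m/s²;  |a| = 9014.9 m/s².

9010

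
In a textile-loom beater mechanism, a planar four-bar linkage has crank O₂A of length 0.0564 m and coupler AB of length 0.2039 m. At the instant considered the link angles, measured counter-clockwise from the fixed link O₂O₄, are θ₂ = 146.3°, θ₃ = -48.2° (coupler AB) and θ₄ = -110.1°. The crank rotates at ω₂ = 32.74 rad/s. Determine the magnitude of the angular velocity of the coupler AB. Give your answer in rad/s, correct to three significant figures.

9.98

ω₂ = 32.74 rad/s
Differentiating the loop-closure r₂e^{iθ₂}+r₃e^{iθ₃}=r₁+r₄e^{iθ₄} gives r₂ω₂e^{iθ₂}+r₃ω₃e^{iθ₃}=r₄ω₄e^{iθ₄}.
Eliminating the other unknown: ω₃ = r₂ω₂ sin(θ₄−θ₂) / [r₃ sin(θ₃−θ₄)].
Numerator sine = +0.97196; denominator sine = +0.88213.
Result = 0.0564·32.74·(+0.97196) / (0.2039·(+0.88213)) = +9.9783 rad/s; magnitude 9.9783 rad/s.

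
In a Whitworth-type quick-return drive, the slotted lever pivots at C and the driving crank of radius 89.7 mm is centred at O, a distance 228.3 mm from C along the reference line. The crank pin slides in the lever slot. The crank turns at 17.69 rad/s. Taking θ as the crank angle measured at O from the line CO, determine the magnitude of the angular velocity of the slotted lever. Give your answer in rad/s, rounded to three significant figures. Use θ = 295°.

ω = 17.69 rad/s
Crank pin A relative to C: A = (d + r cosθ, r sinθ); lever angle φ = atan2(r sinθ, d + r cosθ).
Differentiating tanφ: φ̇ = rω(d cosθ + r)/(d² + r² + 2dr cosθ).
d² + r² + 2dr cosθ = |CA|² = 0.0774762 m²;  d cosθ + r = +0.18618 m.
|ω_lever| = |0.0897·17.69·+0.18618| / 0.0774762 = 3.8132 rad/s.

3.81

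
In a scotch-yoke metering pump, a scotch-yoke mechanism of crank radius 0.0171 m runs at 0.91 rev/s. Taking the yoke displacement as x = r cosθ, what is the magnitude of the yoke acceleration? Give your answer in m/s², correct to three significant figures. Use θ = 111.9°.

0.209

ω = 5.718 rad/s (from 0.91 rev/s).
x = r cosθ ⇒ ẍ = −rω² cosθ (ω constant).
|a| = rω²|cosθ| = 0.0171·(5.718)²·|cos 111.9°| = 0.20851 m/s².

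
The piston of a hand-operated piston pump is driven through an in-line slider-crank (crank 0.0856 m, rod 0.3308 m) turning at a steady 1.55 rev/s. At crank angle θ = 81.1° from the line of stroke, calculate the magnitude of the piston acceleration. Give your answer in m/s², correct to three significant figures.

0.809

ω = 2π·1.55 = 9.739 rad/s
x(θ) = r cosθ + √(L² − r² sin²θ); with ω constant, a = ω²·d²x/dθ².
d²x/dθ² = −r cosθ − r²(cos2θ)/√u − r⁴ sin²2θ/(4u^{3/2}),  u = L² − r² sin²θ = 0.102277 m².
Substituting r = 0.0856 m, L = 0.3308 m, θ = 81.1°: d²x/dθ² = +0.0085334 m.
a = ω²·d²x/dθ² = (9.739)²·(+0.0085334) = +0.80937 m/s²;  |a| = 0.80937 m/s².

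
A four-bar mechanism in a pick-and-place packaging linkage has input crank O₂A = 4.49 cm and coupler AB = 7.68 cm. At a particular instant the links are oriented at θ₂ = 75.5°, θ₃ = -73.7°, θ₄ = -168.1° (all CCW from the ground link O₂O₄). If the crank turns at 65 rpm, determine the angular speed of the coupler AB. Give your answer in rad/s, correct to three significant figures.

3.58

ω₂ = 6.807 rad/s (from 65 rpm).
Differentiating the loop-closure r₂e^{iθ₂}+r₃e^{iθ₃}=r₁+r₄e^{iθ₄} gives r₂ω₂e^{iθ₂}+r₃ω₃e^{iθ₃}=r₄ω₄e^{iθ₄}.
Eliminating the other unknown: ω₃ = r₂ω₂ sin(θ₄−θ₂) / [r₃ sin(θ₃−θ₄)].
Numerator sine = +0.89571; denominator sine = +0.99705.
Result = 0.0449·6.807·(+0.89571) / (0.0768·(+0.99705)) = +3.575 rad/s; magnitude 3.575 rad/s.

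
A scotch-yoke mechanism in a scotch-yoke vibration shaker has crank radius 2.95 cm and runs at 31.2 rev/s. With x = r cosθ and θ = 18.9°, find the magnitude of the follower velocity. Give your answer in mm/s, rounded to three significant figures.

1870

ω = 196 rad/s (from 31.2 rev/s).
x = r cosθ ⇒ ẋ = −rω sinθ.
|v| = rω|sinθ| = 0.0295·196·|sin 18.9°| = 1.8732 m/s = 1873.2 mm/s.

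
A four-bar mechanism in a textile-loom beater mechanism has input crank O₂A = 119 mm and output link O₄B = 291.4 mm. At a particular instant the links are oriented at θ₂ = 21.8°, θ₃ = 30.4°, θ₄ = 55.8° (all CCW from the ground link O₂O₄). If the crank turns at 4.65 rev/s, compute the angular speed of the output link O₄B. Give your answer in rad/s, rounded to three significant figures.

4.16

ω₂ = 29.22 rad/s (from 4.65 rev/s).
Differentiating the loop-closure r₂e^{iθ₂}+r₃e^{iθ₃}=r₁+r₄e^{iθ₄} gives r₂ω₂e^{iθ₂}+r₃ω₃e^{iθ₃}=r₄ω₄e^{iθ₄}.
Eliminating the other unknown: ω₄ = r₂ω₂ sin(θ₂−θ₃) / [r₄ sin(θ₄−θ₃)].
Numerator sine = -0.14954; denominator sine = +0.42894.
Result = 0.119·29.22·(-0.14954) / (0.2914·(+0.42894)) = -4.1595 rad/s; magnitude 4.1595 rad/s.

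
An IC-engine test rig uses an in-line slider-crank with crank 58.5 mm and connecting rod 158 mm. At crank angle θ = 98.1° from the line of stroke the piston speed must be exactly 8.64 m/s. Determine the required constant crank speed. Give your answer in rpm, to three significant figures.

1510

For an in-line slider-crank, |v_piston| = rω|sinθ|·[1 + r cosθ/√(L² − r² sin²θ)].
With r = 0.0585 m, L = 0.158 m, θ = 98.1°: the bracketed kinematic factor |dx/dθ| = 0.054669 m.
ω = v/|dx/dθ| = 8.64/0.054669 = 158.04 rad/s.
N = 60ω/(2π) = 1509.2 rpm.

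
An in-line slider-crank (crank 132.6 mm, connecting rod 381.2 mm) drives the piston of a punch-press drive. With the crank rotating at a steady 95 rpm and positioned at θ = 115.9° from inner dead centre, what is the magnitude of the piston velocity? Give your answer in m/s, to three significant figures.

0.997

ω = 2π·95/60 = 9.948 rad/s
For an in-line slider-crank, x = r cosθ + √(L² − r² sin²θ), so v = −rω sinθ·[1 + r cosθ/√(L² − r² sin²θ)].
With r = 0.1326 m, L = 0.3812 m, θ = 115.9°: √(L² − r² sin²θ) = 0.36206 m.
v = −0.1326·9.948·0.89956·[1 + 0.1326·-0.43680/0.36206] = -0.99682 m/s.
|v| = 0.99682 m/s.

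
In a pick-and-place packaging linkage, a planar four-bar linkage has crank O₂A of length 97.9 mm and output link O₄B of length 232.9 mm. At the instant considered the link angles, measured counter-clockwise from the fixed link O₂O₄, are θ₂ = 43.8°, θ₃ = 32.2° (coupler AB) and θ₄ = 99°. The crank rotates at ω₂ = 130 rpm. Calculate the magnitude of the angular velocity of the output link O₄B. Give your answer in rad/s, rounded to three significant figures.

ω₂ = 13.61 rad/s (from 130 rpm).
Differentiating the loop-closure r₂e^{iθ₂}+r₃e^{iθ₃}=r₁+r₄e^{iθ₄} gives r₂ω₂e^{iθ₂}+r₃ω₃e^{iθ₃}=r₄ω₄e^{iθ₄}.
Eliminating the other unknown: ω₄ = r₂ω₂ sin(θ₂−θ₃) / [r₄ sin(θ₄−θ₃)].
Numerator sine = +0.20108; denominator sine = +0.91914.
Result = 0.0979·13.61·(+0.20108) / (0.2329·(+0.91914)) = +1.2519 rad/s; magnitude 1.2519 rad/s.

1.25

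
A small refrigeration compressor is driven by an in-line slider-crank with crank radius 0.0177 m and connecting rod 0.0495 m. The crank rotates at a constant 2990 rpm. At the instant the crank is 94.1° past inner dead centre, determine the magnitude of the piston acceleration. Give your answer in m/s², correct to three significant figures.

781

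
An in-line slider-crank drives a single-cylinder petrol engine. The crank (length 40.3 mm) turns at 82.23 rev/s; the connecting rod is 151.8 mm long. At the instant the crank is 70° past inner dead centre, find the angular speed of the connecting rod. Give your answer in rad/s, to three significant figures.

48.4

ω = 516.7 rad/s (converted from 82.23 rev/s).
The rod makes angle φ with the slider axis where L sinφ = r sinθ; differentiating, L cosφ·φ̇ = r ω cosθ.
L cosφ = √(L² − r² sin²θ) = 0.147 m.
|ω_rod| = r ω |cosθ| / √(L² − r² sin²θ) = 0.0403·516.7·0.34202/0.147 = 48.445 rad/s.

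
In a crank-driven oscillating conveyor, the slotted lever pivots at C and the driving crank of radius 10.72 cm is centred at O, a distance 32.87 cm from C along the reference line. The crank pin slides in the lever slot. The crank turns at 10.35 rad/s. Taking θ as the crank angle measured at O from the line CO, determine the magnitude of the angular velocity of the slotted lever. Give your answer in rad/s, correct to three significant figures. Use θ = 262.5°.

0.647

ω = 10.35 rad/s
Crank pin A relative to C: A = (d + r cosθ, r sinθ); lever angle φ = atan2(r sinθ, d + r cosθ).
Differentiating tanφ: φ̇ = rω(d cosθ + r)/(d² + r² + 2dr cosθ).
d² + r² + 2dr cosθ = |CA|² = 0.110337 m²;  d cosθ + r = +0.064296 m.
|ω_lever| = |0.1072·10.35·+0.064296| / 0.110337 = 0.64654 rad/s.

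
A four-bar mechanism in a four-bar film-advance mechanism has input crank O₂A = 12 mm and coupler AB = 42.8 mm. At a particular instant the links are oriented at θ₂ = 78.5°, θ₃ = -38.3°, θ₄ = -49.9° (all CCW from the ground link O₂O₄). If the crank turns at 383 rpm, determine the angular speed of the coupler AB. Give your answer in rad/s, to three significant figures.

43.8

ω₂ = 40.11 rad/s (from 383 rpm).
Differentiating the loop-closure r₂e^{iθ₂}+r₃e^{iθ₃}=r₁+r₄e^{iθ₄} gives r₂ω₂e^{iθ₂}+r₃ω₃e^{iθ₃}=r₄ω₄e^{iθ₄}.
Eliminating the other unknown: ω₃ = r₂ω₂ sin(θ₄−θ₂) / [r₃ sin(θ₃−θ₄)].
Numerator sine = -0.78369; denominator sine = +0.20108.
Result = 0.012·40.11·(-0.78369) / (0.0428·(+0.20108)) = -43.828 rad/s; magnitude 43.828 rad/s.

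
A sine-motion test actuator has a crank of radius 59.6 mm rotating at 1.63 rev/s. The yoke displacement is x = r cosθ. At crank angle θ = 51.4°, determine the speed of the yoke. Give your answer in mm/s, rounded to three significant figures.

ω = 10.24 rad/s (from 1.63 rev/s).
x = r cosθ ⇒ ẋ = −rω sinθ.
|v| = rω|sinθ| = 0.0596·10.24·|sin 51.4°| = 0.47704 m/s = 477.04 mm/s.

477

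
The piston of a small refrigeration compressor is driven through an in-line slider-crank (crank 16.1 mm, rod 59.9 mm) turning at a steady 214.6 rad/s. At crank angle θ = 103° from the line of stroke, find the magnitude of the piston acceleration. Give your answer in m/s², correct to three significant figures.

352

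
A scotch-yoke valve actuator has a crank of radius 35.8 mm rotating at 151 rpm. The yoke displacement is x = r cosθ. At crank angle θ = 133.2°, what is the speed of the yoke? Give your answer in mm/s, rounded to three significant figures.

413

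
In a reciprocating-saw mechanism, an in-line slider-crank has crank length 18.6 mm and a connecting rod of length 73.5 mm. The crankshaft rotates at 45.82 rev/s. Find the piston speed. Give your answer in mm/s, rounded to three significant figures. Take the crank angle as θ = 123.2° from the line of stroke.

ω = 2π·45.8 = 287.9 rad/s
For an in-line slider-crank, x = r cosθ + √(L² − r² sin²θ), so v = −rω sinθ·[1 + r cosθ/√(L² − r² sin²θ)].
With r = 0.0186 m, L = 0.0735 m, θ = 123.2°: √(L² − r² sin²θ) = 0.071833 m.
v = −0.0186·287.9·0.83676·[1 + 0.0186·-0.54756/0.071833] = -3.8455 m/s.
|v| = 3.8455 m/s = 3845.5 mm/s.

3850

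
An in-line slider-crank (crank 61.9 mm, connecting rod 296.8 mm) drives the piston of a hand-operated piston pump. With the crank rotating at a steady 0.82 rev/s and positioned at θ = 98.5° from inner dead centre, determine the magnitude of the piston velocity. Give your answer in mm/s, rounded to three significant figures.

ω = 2π·0.82 = 5.152 rad/s
For an in-line slider-crank, x = r cosθ + √(L² − r² sin²θ), so v = −rω sinθ·[1 + r cosθ/√(L² − r² sin²θ)].
With r = 0.0619 m, L = 0.2968 m, θ = 98.5°: √(L² − r² sin²θ) = 0.29042 m.
v = −0.0619·5.152·0.98902·[1 + 0.0619·-0.14781/0.29042] = -0.30548 m/s.
|v| = 0.30548 m/s = 305.48 mm/s.

305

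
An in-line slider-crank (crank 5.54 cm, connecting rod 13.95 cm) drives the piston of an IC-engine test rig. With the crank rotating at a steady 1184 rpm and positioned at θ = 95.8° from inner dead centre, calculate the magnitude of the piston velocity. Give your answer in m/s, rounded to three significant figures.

ω = 2π·1184/60 = 124 rad/s
For an in-line slider-crank, x = r cosθ + √(L² − r² sin²θ), so v = −rω sinθ·[1 + r cosθ/√(L² − r² sin²θ)].
With r = 0.0554 m, L = 0.1395 m, θ = 95.8°: √(L² − r² sin²θ) = 0.12815 m.
v = −0.0554·124·0.99488·[1 + 0.0554·-0.10106/0.12815] = -6.5352 m/s.
|v| = 6.5352 m/s.

6.54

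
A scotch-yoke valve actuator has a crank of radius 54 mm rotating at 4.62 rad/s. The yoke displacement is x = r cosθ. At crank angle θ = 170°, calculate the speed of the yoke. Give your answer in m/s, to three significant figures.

0.0433

ω = 4.62 rad/s
x = r cosθ ⇒ ẋ = −rω sinθ.
|v| = rω|sinθ| = 0.054·4.62·|sin 170°| = 0.043322 m/s.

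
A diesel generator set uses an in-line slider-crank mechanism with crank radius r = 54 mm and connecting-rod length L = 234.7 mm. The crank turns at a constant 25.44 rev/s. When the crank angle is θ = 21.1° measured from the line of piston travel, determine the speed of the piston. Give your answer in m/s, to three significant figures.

ω = 2π·25.4 = 159.8 rad/s
For an in-line slider-crank, x = r cosθ + √(L² − r² sin²θ), so v = −rω sinθ·[1 + r cosθ/√(L² − r² sin²θ)].
With r = 0.054 m, L = 0.2347 m, θ = 21.1°: √(L² − r² sin²θ) = 0.23389 m.
v = −0.054·159.8·0.36000·[1 + 0.054·0.93295/0.23389] = -3.7767 m/s.
|v| = 3.7767 m/s.

3.78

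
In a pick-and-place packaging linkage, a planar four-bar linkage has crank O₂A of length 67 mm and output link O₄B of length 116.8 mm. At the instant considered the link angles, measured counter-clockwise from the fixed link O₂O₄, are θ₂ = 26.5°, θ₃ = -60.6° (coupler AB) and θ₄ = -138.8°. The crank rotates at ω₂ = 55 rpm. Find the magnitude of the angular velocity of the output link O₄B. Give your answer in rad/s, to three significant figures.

3.37

ω₂ = 5.76 rad/s (from 55 rpm).
Differentiating the loop-closure r₂e^{iθ₂}+r₃e^{iθ₃}=r₁+r₄e^{iθ₄} gives r₂ω₂e^{iθ₂}+r₃ω₃e^{iθ₃}=r₄ω₄e^{iθ₄}.
Eliminating the other unknown: ω₄ = r₂ω₂ sin(θ₂−θ₃) / [r₄ sin(θ₄−θ₃)].
Numerator sine = +0.99872; denominator sine = -0.97887.
Result = 0.067·5.76·(+0.99872) / (0.1168·(-0.97887)) = -3.3709 rad/s; magnitude 3.3709 rad/s.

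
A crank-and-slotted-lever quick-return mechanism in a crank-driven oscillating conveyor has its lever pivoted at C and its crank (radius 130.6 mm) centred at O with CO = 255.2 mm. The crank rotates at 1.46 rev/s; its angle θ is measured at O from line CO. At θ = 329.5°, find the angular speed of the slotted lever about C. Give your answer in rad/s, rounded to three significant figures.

ω = 9.173 rad/s (from 1.46 rev/s).
Crank pin A relative to C: A = (d + r cosθ, r sinθ); lever angle φ = atan2(r sinθ, d + r cosθ).
Differentiating tanφ: φ̇ = rω(d cosθ + r)/(d² + r² + 2dr cosθ).
d² + r² + 2dr cosθ = |CA|² = 0.139618 m²;  d cosθ + r = +0.35049 m.
|ω_lever| = |0.1306·9.173·+0.35049| / 0.139618 = 3.0075 rad/s.

3.01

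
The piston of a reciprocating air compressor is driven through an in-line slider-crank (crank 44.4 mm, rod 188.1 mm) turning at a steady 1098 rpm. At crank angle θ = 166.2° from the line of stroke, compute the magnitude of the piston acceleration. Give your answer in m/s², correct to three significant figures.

ω = 2π·1098/60 = 115 rad/s
x(θ) = r cosθ + √(L² − r² sin²θ); with ω constant, a = ω²·d²x/dθ².
d²x/dθ² = −r cosθ − r²(cos2θ)/√u − r⁴ sin²2θ/(4u^{3/2}),  u = L² − r² sin²θ = 0.0352694 m².
Substituting r = 0.0444 m, L = 0.1881 m, θ = 166.2°: d²x/dθ² = +0.033784 m.
a = ω²·d²x/dθ² = (115)²·(+0.033784) = +446.66 m/s²;  |a| = 446.66 m/s².

447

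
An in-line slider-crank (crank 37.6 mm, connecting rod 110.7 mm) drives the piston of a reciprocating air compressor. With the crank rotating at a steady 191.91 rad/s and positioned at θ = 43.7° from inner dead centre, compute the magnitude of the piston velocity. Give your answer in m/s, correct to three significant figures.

6.24

ω = 191.9 rad/s
For an in-line slider-crank, x = r cosθ + √(L² − r² sin²θ), so v = −rω sinθ·[1 + r cosθ/√(L² − r² sin²θ)].
With r = 0.0376 m, L = 0.1107 m, θ = 43.7°: √(L² − r² sin²θ) = 0.10761 m.
v = −0.0376·191.9·0.69088·[1 + 0.0376·0.72297/0.10761] = -6.2446 m/s.
|v| = 6.2446 m/s.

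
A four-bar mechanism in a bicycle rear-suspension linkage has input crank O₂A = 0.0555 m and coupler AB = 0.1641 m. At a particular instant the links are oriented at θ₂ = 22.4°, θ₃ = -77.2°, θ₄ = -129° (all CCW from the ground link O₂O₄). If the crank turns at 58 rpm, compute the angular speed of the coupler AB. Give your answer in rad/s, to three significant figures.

ω₂ = 6.074 rad/s (from 58 rpm).
Differentiating the loop-closure r₂e^{iθ₂}+r₃e^{iθ₃}=r₁+r₄e^{iθ₄} gives r₂ω₂e^{iθ₂}+r₃ω₃e^{iθ₃}=r₄ω₄e^{iθ₄}.
Eliminating the other unknown: ω₃ = r₂ω₂ sin(θ₄−θ₂) / [r₃ sin(θ₃−θ₄)].
Numerator sine = -0.47869; denominator sine = +0.78586.
Result = 0.0555·6.074·(-0.47869) / (0.1641·(+0.78586)) = -1.2513 rad/s; magnitude 1.2513 rad/s.

1.25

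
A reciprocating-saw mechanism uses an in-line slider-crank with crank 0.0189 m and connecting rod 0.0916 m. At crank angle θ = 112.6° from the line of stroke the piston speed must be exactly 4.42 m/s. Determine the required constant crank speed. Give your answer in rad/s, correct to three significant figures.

For an in-line slider-crank, |v_piston| = rω|sinθ|·[1 + r cosθ/√(L² − r² sin²θ)].
With r = 0.0189 m, L = 0.0916 m, θ = 112.6°: the bracketed kinematic factor |dx/dθ| = 0.016039 m.
ω = v/|dx/dθ| = 4.42/0.016039 = 275.57 rad/s.

276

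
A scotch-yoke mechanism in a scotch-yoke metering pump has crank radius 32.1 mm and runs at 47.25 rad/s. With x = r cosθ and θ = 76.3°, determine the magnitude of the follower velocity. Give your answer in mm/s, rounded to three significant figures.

ω = 47.25 rad/s
x = r cosθ ⇒ ẋ = −rω sinθ.
|v| = rω|sinθ| = 0.0321·47.25·|sin 76.3°| = 1.4736 m/s = 1473.6 mm/s.

1470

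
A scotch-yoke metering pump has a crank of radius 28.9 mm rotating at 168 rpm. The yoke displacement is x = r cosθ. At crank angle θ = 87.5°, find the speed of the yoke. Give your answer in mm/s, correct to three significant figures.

508

ω = 17.59 rad/s (from 168 rpm).
x = r cosθ ⇒ ẋ = −rω sinθ.
|v| = rω|sinθ| = 0.0289·17.59·|sin 87.5°| = 0.50795 m/s = 507.95 mm/s.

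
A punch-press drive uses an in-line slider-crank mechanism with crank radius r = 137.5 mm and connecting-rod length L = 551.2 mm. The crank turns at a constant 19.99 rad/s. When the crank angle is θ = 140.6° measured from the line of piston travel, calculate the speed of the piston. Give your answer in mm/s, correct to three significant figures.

1400

ω = 19.99 rad/s
For an in-line slider-crank, x = r cosθ + √(L² − r² sin²θ), so v = −rω sinθ·[1 + r cosθ/√(L² − r² sin²θ)].
With r = 0.1375 m, L = 0.5512 m, θ = 140.6°: √(L² − r² sin²θ) = 0.54425 m.
v = −0.1375·19.99·0.63473·[1 + 0.1375·-0.77273/0.54425] = -1.404 m/s.
|v| = 1.404 m/s = 1404 mm/s.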